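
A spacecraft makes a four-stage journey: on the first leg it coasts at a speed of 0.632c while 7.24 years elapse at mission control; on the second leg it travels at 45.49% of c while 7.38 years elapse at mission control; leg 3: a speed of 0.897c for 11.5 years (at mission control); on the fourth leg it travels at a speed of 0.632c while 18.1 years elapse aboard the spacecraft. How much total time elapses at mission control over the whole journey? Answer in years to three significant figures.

Leg 1: 7.24 years is already measured at mission control.
Leg 2: 7.38 years is already measured at mission control.
Leg 3: 11.5 years is already measured at mission control.
Leg 4: γ = 1/√(1 − 0.632²) = 1/√0.6006 = 1.290; Δt_4 = 1.290 × 18.1 = 23.36 years.
Total: 7.240 + 7.380 + 11.50 + 23.36 years.

Δt = 49.5 years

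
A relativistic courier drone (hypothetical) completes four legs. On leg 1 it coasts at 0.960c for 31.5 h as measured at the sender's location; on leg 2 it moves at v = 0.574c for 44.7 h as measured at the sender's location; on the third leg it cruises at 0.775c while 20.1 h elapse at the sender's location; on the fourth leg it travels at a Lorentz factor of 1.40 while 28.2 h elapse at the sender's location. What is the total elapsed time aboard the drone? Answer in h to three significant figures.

τ = 78.3 h

Leg 1: γ = 1/√(1 − 0.960²) = 25/7 ≈ 3.571; τ_1 = 31.5/3.571 = 8.820 h.
Leg 2: γ = 1/√(1 − 0.574²) = 1/√0.6705 = 1.221; τ_2 = 44.7/1.221 = 36.60 h.
Leg 3: γ = 1/√(1 − 0.775²) = 1/√0.3994 = 1.582; τ_3 = 20.1/1.582 = 12.70 h.
Leg 4: γ = 1.40; τ_4 = 28.2/1.400 = 20.14 h.
Total: 8.820 + 36.60 + 12.70 + 20.14 h.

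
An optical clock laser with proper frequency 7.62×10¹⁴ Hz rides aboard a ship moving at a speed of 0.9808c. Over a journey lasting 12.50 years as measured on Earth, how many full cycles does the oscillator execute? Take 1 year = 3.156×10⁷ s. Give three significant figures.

N = 5.86×10²²

γ = 1/√(1 − 0.9808²) = 1/√0.03803 = 5.128
The oscillator's own cycle count is N = f × τ where τ is the proper time on the ship. τ = Δt/γ = 12.50/5.128 = 2.438 years = 7.693×10⁷ s.
N = 7.62×10¹⁴ × 7.693×10⁷ = 5.862×10²².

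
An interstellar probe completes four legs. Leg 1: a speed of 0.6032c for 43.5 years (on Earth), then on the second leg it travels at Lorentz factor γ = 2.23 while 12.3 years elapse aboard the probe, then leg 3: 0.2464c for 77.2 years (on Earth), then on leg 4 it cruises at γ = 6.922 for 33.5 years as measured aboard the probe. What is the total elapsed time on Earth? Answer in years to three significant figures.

Δt = 380 years

Leg 1: 43.5 years is already measured on Earth.
Leg 2: γ = 2.23; Δt_2 = 2.230 × 12.3 = 27.43 years.
Leg 3: 77.2 years is already measured on Earth.
Leg 4: γ = 6.922; Δt_4 = 6.922 × 33.5 = 231.9 years.
Total: 43.50 + 27.43 + 77.20 + 231.9 years.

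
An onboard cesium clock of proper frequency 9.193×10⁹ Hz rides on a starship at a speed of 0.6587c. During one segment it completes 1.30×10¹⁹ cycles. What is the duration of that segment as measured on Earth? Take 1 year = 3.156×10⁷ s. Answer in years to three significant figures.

γ = 1/√(1 − 0.6587²) = 1/√0.5661 = 1.329
Proper time for N cycles: τ = N/f = 1.30×10¹⁹/(9.193×10⁹) = 1.414×10⁹ s = 44.81 years.
Lab-frame duration Δt = γτ = 1.329 × 44.81 = 59.55 years.

Δt = 59.6 years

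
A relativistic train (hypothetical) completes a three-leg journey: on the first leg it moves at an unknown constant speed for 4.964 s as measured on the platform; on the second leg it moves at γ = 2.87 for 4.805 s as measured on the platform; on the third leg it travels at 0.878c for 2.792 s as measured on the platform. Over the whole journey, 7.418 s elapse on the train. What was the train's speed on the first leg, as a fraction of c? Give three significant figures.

Leg 1: speed unknown; τ_1 = 4.964/γ_1.
Leg 2: γ = 2.87; τ_2 = 4.805/2.870 = 1.674 s.
Leg 3: γ = 1/√(1 − 0.878²) = 1/√0.2291 = 2.089; τ_3 = 2.792/2.089 = 1.336 s.
Total proper time: τ_1 + 1.674 + 1.336 = 7.418, so τ_1 = 7.418 − 3.011 = 4.407 s.
γ_1 = 4.964/4.407 = 1.126; β = √(1 − 1/γ²) = √0.2117.

β = 0.460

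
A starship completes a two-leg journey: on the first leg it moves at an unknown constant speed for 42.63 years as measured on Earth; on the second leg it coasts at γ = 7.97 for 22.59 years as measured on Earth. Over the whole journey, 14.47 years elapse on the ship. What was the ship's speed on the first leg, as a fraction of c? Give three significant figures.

Leg 1: speed unknown; τ_1 = 42.63/γ_1.
Leg 2: γ = 7.97; τ_2 = 22.59/7.970 = 2.834 years.
Total proper time: τ_1 + 2.834 = 14.47, so τ_1 = 14.47 − 2.834 = 11.64 years.
γ_1 = 42.63/11.64 = 3.664; β = √(1 − 1/γ²) = √0.9255.

β = 0.962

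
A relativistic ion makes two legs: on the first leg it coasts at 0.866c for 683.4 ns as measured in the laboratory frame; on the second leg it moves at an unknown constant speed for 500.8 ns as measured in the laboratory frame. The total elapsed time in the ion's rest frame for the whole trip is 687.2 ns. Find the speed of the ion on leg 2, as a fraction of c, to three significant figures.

β = 0.724

Leg 1: γ = 1/√(1 − 0.866²) = 1/√0.2500 = 2.000; τ_1 = 683.4/2.000 = 341.7 ns.
Leg 2: speed unknown; τ_2 = 500.8/γ_2.
Total proper time: 341.7 + τ_2 = 687.2, so τ_2 = 687.2 − 341.7 = 345.5 ns.
γ_2 = 500.8/345.5 = 1.450; β = √(1 − 1/γ²) = √0.5241.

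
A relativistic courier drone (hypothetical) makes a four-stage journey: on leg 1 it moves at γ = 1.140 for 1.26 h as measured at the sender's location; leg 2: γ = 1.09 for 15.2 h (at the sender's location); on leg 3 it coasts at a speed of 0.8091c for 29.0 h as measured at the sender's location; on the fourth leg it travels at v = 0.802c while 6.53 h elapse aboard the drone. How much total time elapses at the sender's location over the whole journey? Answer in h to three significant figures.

Δt = 56.4 h

Leg 1: 1.26 h is already measured at the sender's location.
Leg 2: 15.2 h is already measured at the sender's location.
Leg 3: 29.0 h is already measured at the sender's location.
Leg 4: γ = 1/√(1 − 0.802²) = 1/√0.3568 = 1.674; Δt_4 = 1.674 × 6.53 = 10.93 h.
Total: 1.260 + 15.20 + 29.00 + 10.93 h.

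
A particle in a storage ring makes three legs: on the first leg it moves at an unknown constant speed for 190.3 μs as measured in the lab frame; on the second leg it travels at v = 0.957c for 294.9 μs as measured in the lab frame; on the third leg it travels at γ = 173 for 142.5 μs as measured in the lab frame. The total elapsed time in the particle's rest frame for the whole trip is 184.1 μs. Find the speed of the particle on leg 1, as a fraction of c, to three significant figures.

Leg 1: speed unknown; τ_1 = 190.3/γ_1.
Leg 2: γ = 1/√(1 − 0.957²) = 1/√0.08415 = 3.447; τ_2 = 294.9/3.447 = 85.55 μs.
Leg 3: γ = 173; τ_3 = 142.5/173.0 = 0.8237 μs.
Total proper time: τ_1 + 85.55 + 0.8237 = 184.1, so τ_1 = 184.1 − 86.37 = 97.73 μs.
γ_1 = 190.3/97.73 = 1.947; β = √(1 − 1/γ²) = √0.7363.

β = 0.858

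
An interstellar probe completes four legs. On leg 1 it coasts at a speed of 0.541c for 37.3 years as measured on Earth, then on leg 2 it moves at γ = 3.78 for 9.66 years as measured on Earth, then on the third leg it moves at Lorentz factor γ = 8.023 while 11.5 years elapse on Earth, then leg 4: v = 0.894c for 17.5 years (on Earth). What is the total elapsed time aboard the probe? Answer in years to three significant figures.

Leg 1: γ = 1/√(1 − 0.541²) = 1/√0.7073 = 1.189; τ_1 = 37.3/1.189 = 31.37 years.
Leg 2: γ = 3.78; τ_2 = 9.66/3.780 = 2.556 years.
Leg 3: γ = 8.023; τ_3 = 11.5/8.023 = 1.433 years.
Leg 4: γ = 1/√(1 − 0.894²) = 1/√0.2008 = 2.232; τ_4 = 17.5/2.232 = 7.841 years.
Total: 31.37 + 2.556 + 1.433 + 7.841 years.

τ = 43.2 years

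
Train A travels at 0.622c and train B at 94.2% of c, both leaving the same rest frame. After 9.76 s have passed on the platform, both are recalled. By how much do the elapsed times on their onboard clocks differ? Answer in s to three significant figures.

|τ_A − τ_B| = 4.37 s

A: γ = 1/√(1 − 0.622²) = 1/√0.6131 = 1.277; τ_A = 9.76/1.277 = 7.642 s.
B: β = 0.942; γ = 1/√(1 − 0.942²) = 1/√0.1126 = 2.980; τ_B = 9.76/2.980 = 3.276 s.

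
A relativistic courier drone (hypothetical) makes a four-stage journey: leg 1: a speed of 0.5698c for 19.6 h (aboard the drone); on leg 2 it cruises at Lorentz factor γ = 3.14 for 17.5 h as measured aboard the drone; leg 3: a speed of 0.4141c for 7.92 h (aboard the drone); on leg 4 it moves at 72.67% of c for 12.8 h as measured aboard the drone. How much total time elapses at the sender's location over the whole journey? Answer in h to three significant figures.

Δt = 106 h

Leg 1: γ = 1/√(1 − 0.5698²) = 1/√0.6753 = 1.217; Δt_1 = 1.217 × 19.6 = 23.85 h.
Leg 2: γ = 3.14; Δt_2 = 3.140 × 17.5 = 54.95 h.
Leg 3: γ = 1/√(1 − 0.4141²) = 1/√0.8285 = 1.099; Δt_3 = 1.099 × 7.92 = 8.701 h.
Leg 4: β = 0.7267; γ = 1/√(1 − 0.7267²) = 1/√0.4719 = 1.456; Δt_4 = 1.456 × 12.8 = 18.63 h.
Total: 23.85 + 54.95 + 8.701 + 18.63 h.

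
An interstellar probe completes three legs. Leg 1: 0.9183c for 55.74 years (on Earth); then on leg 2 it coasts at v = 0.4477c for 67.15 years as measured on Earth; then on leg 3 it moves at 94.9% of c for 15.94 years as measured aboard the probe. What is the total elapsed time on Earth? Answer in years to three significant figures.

Δt = 173 years

Leg 1: 55.74 years is already measured on Earth.
Leg 2: 67.15 years is already measured on Earth.
Leg 3: β = 0.949; γ = 1/√(1 − 0.949²) = 1/√0.09940 = 3.172; Δt_3 = 3.172 × 15.94 = 50.56 years.
Total: 55.74 + 67.15 + 50.56 years.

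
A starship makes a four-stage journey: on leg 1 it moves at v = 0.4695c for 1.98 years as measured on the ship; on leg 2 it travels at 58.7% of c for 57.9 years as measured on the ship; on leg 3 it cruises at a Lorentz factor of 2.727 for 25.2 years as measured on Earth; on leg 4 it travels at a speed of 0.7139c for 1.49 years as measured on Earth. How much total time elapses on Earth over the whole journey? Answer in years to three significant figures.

Leg 1: γ = 1/√(1 − 0.4695²) = 1/√0.7796 = 1.133; Δt_1 = 1.133 × 1.98 = 2.243 years.
Leg 2: β = 0.587; γ = 1/√(1 − 0.587²) = 1/√0.6554 = 1.235; Δt_2 = 1.235 × 57.9 = 71.52 years.
Leg 3: 25.2 years is already measured on Earth.
Leg 4: 1.49 years is already measured on Earth.
Total: 2.243 + 71.52 + 25.20 + 1.490 years.

Δt = 100 years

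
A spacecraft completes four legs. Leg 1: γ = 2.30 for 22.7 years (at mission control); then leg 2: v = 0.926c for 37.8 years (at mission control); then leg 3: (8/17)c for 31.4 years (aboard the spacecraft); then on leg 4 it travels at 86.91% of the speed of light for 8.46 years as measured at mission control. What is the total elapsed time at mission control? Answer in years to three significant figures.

Δt = 105 years

Leg 1: 22.7 years is already measured at mission control.
Leg 2: 37.8 years is already measured at mission control.
Leg 3: γ = 1/√(1 − (8/17)²) = 17/15 ≈ 1.133; Δt_3 = 1.133 × 31.4 = 35.59 years.
Leg 4: 8.46 years is already measured at mission control.
Total: 22.70 + 37.80 + 35.59 + 8.460 years.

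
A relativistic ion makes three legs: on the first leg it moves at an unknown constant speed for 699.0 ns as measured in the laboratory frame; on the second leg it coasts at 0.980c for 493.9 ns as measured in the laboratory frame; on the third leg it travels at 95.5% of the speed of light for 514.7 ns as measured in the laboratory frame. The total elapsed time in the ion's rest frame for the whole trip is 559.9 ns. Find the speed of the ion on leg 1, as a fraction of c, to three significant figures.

β = 0.897

Leg 1: speed unknown; τ_1 = 699.0/γ_1.
Leg 2: γ = 1/√(1 − 0.980²) = 1/√0.03960 = 5.025; τ_2 = 493.9/5.025 = 98.28 ns.
Leg 3: β = 0.955; γ = 1/√(1 − 0.955²) = 1/√0.08798 = 3.371; τ_3 = 514.7/3.371 = 152.7 ns.
Total proper time: τ_1 + 98.28 + 152.7 = 559.9, so τ_1 = 559.9 − 250.9 = 309.0 ns.
γ_1 = 699.0/309.0 = 2.262; β = √(1 − 1/γ²) = √0.8046.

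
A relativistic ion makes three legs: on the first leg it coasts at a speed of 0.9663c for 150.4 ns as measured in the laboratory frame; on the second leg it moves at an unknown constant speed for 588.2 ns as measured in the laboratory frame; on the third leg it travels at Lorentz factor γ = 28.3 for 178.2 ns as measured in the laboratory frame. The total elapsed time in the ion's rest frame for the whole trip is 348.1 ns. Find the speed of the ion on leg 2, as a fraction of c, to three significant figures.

Leg 1: γ = 1/√(1 − 0.9663²) = 1/√0.06626 = 3.885; τ_1 = 150.4/3.885 = 38.72 ns.
Leg 2: speed unknown; τ_2 = 588.2/γ_2.
Leg 3: γ = 28.3; τ_3 = 178.2/28.30 = 6.297 ns.
Total proper time: 38.72 + τ_2 + 6.297 = 348.1, so τ_2 = 348.1 − 45.01 = 303.1 ns.
γ_2 = 588.2/303.1 = 1.941; β = √(1 − 1/γ²) = √0.7345.

β = 0.857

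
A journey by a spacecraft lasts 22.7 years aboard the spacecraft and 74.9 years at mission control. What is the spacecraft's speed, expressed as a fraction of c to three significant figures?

v = 0.953c

The proper time is measured aboard the spacecraft (both events occur at the spacecraft's location); Δt is measured at mission control. γ = Δt/τ = 74.9/22.7 = 3.300.
β = √(1 − 1/γ²) = √(1 − 0.09185) = √0.9081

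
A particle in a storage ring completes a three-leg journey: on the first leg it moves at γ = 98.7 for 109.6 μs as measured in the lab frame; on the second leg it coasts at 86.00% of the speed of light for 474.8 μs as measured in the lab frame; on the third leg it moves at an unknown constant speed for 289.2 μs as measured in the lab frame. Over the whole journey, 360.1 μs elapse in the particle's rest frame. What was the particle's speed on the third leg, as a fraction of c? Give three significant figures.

β = 0.915

Leg 1: γ = 98.7; τ_1 = 109.6/98.70 = 1.110 μs.
Leg 2: β = 0.8600; γ = 1/√(1 − 0.8600²) = 1/√0.2604 = 1.960; τ_2 = 474.8/1.960 = 242.3 μs.
Leg 3: speed unknown; τ_3 = 289.2/γ_3.
Total proper time: 1.110 + 242.3 + τ_3 = 360.1, so τ_3 = 360.1 − 243.4 = 116.7 μs.
γ_3 = 289.2/116.7 = 2.478; β = √(1 − 1/γ²) = √0.8372.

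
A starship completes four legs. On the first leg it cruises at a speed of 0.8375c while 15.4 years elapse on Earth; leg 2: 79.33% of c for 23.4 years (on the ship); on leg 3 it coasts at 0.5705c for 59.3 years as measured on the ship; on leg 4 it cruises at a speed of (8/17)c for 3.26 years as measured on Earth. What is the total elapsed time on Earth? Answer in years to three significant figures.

Leg 1: 15.4 years is already measured on Earth.
Leg 2: β = 0.7933; γ = 1/√(1 − 0.7933²) = 1/√0.3707 = 1.642; Δt_2 = 1.642 × 23.4 = 38.43 years.
Leg 3: γ = 1/√(1 − 0.5705²) = 1/√0.6745 = 1.218; Δt_3 = 1.218 × 59.3 = 72.20 years.
Leg 4: 3.26 years is already measured on Earth.
Total: 15.40 + 38.43 + 72.20 + 3.260 years.

Δt = 129 years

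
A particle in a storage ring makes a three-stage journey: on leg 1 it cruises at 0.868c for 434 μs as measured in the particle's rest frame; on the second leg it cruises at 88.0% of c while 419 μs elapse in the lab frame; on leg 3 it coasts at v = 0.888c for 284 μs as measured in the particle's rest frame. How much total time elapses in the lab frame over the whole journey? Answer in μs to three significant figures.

Leg 1: γ = 1/√(1 − 0.868²) = 1/√0.2466 = 2.014; Δt_1 = 2.014 × 434 = 874.0 μs.
Leg 2: 419 μs is already measured in the lab frame.
Leg 3: γ = 1/√(1 − 0.888²) = 1/√0.2115 = 2.175; Δt_3 = 2.175 × 284 = 617.6 μs.
Total: 874.0 + 419.0 + 617.6 μs.

Δt = 1910 μs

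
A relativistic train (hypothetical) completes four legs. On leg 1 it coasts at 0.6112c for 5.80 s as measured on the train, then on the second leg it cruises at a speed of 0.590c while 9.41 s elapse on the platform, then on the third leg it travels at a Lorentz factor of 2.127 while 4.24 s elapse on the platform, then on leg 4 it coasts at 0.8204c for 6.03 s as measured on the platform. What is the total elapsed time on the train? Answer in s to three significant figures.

Leg 1: 5.80 s is already measured on the train.
Leg 2: γ = 1/√(1 − 0.590²) = 1/√0.6519 = 1.239; τ_2 = 9.41/1.239 = 7.598 s.
Leg 3: γ = 2.127; τ_3 = 4.24/2.127 = 1.993 s.
Leg 4: γ = 1/√(1 − 0.8204²) = 1/√0.3269 = 1.749; τ_4 = 6.03/1.749 = 3.448 s.
Total: 5.800 + 7.598 + 1.993 + 3.448 s.

τ = 18.8 s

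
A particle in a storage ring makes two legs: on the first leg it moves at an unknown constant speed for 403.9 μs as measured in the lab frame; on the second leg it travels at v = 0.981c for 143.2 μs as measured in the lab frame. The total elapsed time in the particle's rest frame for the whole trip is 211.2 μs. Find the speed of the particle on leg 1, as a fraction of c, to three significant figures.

β = 0.891

Leg 1: speed unknown; τ_1 = 403.9/γ_1.
Leg 2: γ = 1/√(1 − 0.981²) = 1/√0.03764 = 5.154; τ_2 = 143.2/5.154 = 27.78 μs.
Total proper time: τ_1 + 27.78 = 211.2, so τ_1 = 211.2 − 27.78 = 183.4 μs.
γ_1 = 403.9/183.4 = 2.202; β = √(1 − 1/γ²) = √0.7938.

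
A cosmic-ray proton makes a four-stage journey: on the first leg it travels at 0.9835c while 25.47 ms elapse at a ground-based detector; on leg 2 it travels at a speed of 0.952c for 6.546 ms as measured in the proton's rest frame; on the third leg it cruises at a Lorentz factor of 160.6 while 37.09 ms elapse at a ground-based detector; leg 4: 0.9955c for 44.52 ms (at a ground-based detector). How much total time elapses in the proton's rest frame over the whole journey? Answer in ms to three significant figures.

Leg 1: γ = 1/√(1 − 0.9835²) = 1/√0.03273 = 5.528; τ_1 = 25.47/5.528 = 4.608 ms.
Leg 2: 6.546 ms is already measured in the proton's rest frame.
Leg 3: γ = 160.6; τ_3 = 37.09/160.6 = 0.2309 ms.
Leg 4: γ = 1/√(1 − 0.9955²) = 1/√0.008980 = 10.55; τ_4 = 44.52/10.55 = 4.219 ms.
Total: 4.608 + 6.546 + 0.2309 + 4.219 ms.

τ = 15.6 ms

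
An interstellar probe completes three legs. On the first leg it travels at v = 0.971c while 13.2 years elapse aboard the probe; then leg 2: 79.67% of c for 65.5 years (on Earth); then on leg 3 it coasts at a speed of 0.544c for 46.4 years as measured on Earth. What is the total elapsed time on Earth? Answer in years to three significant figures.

Leg 1: γ = 1/√(1 − 0.971²) = 1/√0.05716 = 4.183; Δt_1 = 4.183 × 13.2 = 55.21 years.
Leg 2: 65.5 years is already measured on Earth.
Leg 3: 46.4 years is already measured on Earth.
Total: 55.21 + 65.50 + 46.40 years.

Δt = 167 years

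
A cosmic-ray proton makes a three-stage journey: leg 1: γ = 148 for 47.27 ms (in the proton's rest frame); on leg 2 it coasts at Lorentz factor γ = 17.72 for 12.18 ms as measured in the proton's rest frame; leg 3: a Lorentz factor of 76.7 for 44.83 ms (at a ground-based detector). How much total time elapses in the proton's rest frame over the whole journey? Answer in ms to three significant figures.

τ = 60.0 ms

Leg 1: 47.27 ms is already measured in the proton's rest frame.
Leg 2: 12.18 ms is already measured in the proton's rest frame.
Leg 3: γ = 76.7; τ_3 = 44.83/76.70 = 0.5845 ms.
Total: 47.27 + 12.18 + 0.5845 ms.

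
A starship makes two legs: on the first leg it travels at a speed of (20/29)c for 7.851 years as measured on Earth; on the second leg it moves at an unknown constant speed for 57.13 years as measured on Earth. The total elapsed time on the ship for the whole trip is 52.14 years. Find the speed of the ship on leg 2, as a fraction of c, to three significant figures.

Leg 1: γ = 1/√(1 − (20/29)²) = 29/21 ≈ 1.381; τ_1 = 7.851/1.381 = 5.685 years.
Leg 2: speed unknown; τ_2 = 57.13/γ_2.
Total proper time: 5.685 + τ_2 = 52.14, so τ_2 = 52.14 − 5.685 = 46.45 years.
γ_2 = 57.13/46.45 = 1.230; β = √(1 − 1/γ²) = √0.3388.

β = 0.582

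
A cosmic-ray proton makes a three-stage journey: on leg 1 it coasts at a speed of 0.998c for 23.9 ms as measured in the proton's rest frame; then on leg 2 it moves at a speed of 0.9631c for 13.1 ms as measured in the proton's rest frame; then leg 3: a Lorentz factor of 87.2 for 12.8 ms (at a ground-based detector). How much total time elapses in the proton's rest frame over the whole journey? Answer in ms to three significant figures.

τ = 37.1 ms

Leg 1: 23.9 ms is already measured in the proton's rest frame.
Leg 2: 13.1 ms is already measured in the proton's rest frame.
Leg 3: γ = 87.2; τ_3 = 12.8/87.20 = 0.1468 ms.
Total: 23.90 + 13.10 + 0.1468 ms.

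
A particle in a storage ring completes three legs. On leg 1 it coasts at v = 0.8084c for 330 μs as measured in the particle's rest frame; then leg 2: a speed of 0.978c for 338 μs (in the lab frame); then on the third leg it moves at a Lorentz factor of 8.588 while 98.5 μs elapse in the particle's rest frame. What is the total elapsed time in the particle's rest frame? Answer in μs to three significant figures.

τ = 499 μs

Leg 1: 330 μs is already measured in the particle's rest frame.
Leg 2: γ = 1/√(1 − 0.978²) = 1/√0.04352 = 4.794; τ_2 = 338/4.794 = 70.51 μs.
Leg 3: 98.5 μs is already measured in the particle's rest frame.
Total: 330.0 + 70.51 + 98.50 μs.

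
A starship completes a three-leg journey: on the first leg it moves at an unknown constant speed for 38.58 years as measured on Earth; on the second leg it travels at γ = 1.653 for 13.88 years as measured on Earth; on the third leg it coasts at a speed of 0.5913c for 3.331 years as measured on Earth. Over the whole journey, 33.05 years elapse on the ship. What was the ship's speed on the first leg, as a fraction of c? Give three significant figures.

β = 0.822

Leg 1: speed unknown; τ_1 = 38.58/γ_1.
Leg 2: γ = 1.653; τ_2 = 13.88/1.653 = 8.397 years.
Leg 3: γ = 1/√(1 − 0.5913²) = 1/√0.6504 = 1.240; τ_3 = 3.331/1.240 = 2.686 years.
Total proper time: τ_1 + 8.397 + 2.686 = 33.05, so τ_1 = 33.05 − 11.08 = 21.97 years.
γ_1 = 38.58/21.97 = 1.756; β = √(1 − 1/γ²) = √0.6758.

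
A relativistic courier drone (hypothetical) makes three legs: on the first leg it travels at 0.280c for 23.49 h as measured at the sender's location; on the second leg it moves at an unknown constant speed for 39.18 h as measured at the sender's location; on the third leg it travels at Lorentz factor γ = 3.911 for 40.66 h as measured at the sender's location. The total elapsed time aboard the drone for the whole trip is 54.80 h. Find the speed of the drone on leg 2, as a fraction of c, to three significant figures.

β = 0.830

Leg 1: γ = 1/√(1 − 0.280²) = 25/24 ≈ 1.042; τ_1 = 23.49/1.042 = 22.55 h.
Leg 2: speed unknown; τ_2 = 39.18/γ_2.
Leg 3: γ = 3.911; τ_3 = 40.66/3.911 = 10.40 h.
Total proper time: 22.55 + τ_2 + 10.40 = 54.80, so τ_2 = 54.80 − 32.95 = 21.85 h.
γ_2 = 39.18/21.85 = 1.793; β = √(1 − 1/γ²) = √0.6889.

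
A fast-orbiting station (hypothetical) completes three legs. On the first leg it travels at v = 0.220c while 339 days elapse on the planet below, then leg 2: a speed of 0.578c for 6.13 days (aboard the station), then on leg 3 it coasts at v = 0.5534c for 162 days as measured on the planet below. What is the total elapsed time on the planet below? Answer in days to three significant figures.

Δt = 509 days

Leg 1: 339 days is already measured on the planet below.
Leg 2: γ = 1/√(1 − 0.578²) = 1/√0.6659 = 1.225; Δt_2 = 1.225 × 6.13 = 7.512 days.
Leg 3: 162 days is already measured on the planet below.
Total: 339.0 + 7.512 + 162.0 days.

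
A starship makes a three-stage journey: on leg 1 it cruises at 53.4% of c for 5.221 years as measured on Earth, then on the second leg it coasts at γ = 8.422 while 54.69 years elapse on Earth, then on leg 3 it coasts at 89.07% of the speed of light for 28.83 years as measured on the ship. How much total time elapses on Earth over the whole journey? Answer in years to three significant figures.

Leg 1: 5.221 years is already measured on Earth.
Leg 2: 54.69 years is already measured on Earth.
Leg 3: β = 0.8907; γ = 1/√(1 − 0.8907²) = 1/√0.2067 = 2.200; Δt_3 = 2.200 × 28.83 = 63.42 years.
Total: 5.221 + 54.69 + 63.42 years.

Δt = 123 years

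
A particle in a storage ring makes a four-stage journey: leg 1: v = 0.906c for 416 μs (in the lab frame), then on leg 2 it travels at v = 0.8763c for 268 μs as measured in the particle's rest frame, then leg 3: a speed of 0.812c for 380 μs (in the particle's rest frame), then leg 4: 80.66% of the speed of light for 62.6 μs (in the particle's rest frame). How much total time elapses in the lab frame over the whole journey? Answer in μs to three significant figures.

Δt = 1730 μs

Leg 1: 416 μs is already measured in the lab frame.
Leg 2: γ = 1/√(1 − 0.8763²) = 1/√0.2321 = 2.076; Δt_2 = 2.076 × 268 = 556.3 μs.
Leg 3: γ = 1/√(1 − 0.812²) = 1/√0.3407 = 1.713; Δt_3 = 1.713 × 380 = 651.1 μs.
Leg 4: β = 0.8066; γ = 1/√(1 − 0.8066²) = 1/√0.3494 = 1.692; Δt_4 = 1.692 × 62.6 = 105.9 μs.
Total: 416.0 + 556.3 + 651.1 + 105.9 μs.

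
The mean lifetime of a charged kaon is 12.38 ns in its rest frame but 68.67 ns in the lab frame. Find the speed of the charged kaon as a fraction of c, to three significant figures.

β = 0.984

γ = Δt/τ₀ = 68.67/12.38 = 5.547
β = √(1 − 1/γ²) = √(1 − 0.03250) = √0.9675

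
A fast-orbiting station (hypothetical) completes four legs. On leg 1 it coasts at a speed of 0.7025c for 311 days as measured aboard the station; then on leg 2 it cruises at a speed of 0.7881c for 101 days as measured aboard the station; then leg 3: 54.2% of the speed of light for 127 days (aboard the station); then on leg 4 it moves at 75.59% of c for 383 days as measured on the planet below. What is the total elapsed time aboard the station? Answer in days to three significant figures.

τ = 790 days

Leg 1: 311 days is already measured aboard the station.
Leg 2: 101 days is already measured aboard the station.
Leg 3: 127 days is already measured aboard the station.
Leg 4: β = 0.7559; γ = 1/√(1 − 0.7559²) = 1/√0.4286 = 1.527; τ_4 = 383/1.527 = 250.7 days.
Total: 311.0 + 101.0 + 127.0 + 250.7 days.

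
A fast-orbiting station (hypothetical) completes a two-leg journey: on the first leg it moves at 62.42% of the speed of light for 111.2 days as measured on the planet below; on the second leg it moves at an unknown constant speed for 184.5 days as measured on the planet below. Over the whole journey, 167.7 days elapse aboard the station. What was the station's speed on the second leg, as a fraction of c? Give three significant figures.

β = 0.899

Leg 1: β = 0.6242; γ = 1/√(1 − 0.6242²) = 1/√0.6104 = 1.280; τ_1 = 111.2/1.280 = 86.88 days.
Leg 2: speed unknown; τ_2 = 184.5/γ_2.
Total proper time: 86.88 + τ_2 = 167.7, so τ_2 = 167.7 − 86.88 = 80.82 days.
γ_2 = 184.5/80.82 = 2.283; β = √(1 − 1/γ²) = √0.8081.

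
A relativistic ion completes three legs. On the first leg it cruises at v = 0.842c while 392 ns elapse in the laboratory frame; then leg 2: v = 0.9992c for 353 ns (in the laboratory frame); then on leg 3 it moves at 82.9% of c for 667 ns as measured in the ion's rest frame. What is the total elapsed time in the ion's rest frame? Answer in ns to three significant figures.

Leg 1: γ = 1/√(1 − 0.842²) = 1/√0.2910 = 1.854; τ_1 = 392/1.854 = 211.5 ns.
Leg 2: γ = 1/√(1 − 0.9992²) = 1/√0.001599 = 25.01; τ_2 = 353/25.01 = 14.12 ns.
Leg 3: 667 ns is already measured in the ion's rest frame.
Total: 211.5 + 14.12 + 667.0 ns.

τ = 893 ns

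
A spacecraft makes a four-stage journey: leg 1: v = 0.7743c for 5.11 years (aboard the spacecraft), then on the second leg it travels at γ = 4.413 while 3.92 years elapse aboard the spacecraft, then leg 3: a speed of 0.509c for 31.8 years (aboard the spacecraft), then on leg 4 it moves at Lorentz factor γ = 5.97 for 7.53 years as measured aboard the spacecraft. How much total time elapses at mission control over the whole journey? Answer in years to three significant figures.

Leg 1: γ = 1/√(1 − 0.7743²) = 1/√0.4005 = 1.580; Δt_1 = 1.580 × 5.11 = 8.075 years.
Leg 2: γ = 4.413; Δt_2 = 4.413 × 3.92 = 17.30 years.
Leg 3: γ = 1/√(1 − 0.509²) = 1/√0.7409 = 1.162; Δt_3 = 1.162 × 31.8 = 36.94 years.
Leg 4: γ = 5.97; Δt_4 = 5.970 × 7.53 = 44.95 years.
Total: 8.075 + 17.30 + 36.94 + 44.95 years.

Δt = 107 years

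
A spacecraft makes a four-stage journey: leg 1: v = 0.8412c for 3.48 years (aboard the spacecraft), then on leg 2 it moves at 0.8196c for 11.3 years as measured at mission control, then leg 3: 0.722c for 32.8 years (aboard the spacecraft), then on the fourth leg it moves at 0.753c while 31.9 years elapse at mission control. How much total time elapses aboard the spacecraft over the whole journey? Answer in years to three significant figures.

Leg 1: 3.48 years is already measured aboard the spacecraft.
Leg 2: γ = 1/√(1 − 0.8196²) = 1/√0.3283 = 1.745; τ_2 = 11.3/1.745 = 6.474 years.
Leg 3: 32.8 years is already measured aboard the spacecraft.
Leg 4: γ = 1/√(1 − 0.753²) = 1/√0.4330 = 1.520; τ_4 = 31.9/1.520 = 20.99 years.
Total: 3.480 + 6.474 + 32.80 + 20.99 years.

τ = 63.7 years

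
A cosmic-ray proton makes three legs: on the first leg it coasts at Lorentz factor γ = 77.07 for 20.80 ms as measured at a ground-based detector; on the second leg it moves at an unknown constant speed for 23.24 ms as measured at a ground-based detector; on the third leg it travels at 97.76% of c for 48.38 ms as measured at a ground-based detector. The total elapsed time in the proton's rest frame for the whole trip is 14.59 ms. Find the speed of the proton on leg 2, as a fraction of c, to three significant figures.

Leg 1: γ = 77.07; τ_1 = 20.80/77.07 = 0.2699 ms.
Leg 2: speed unknown; τ_2 = 23.24/γ_2.
Leg 3: β = 0.9776; γ = 1/√(1 − 0.9776²) = 1/√0.04430 = 4.751; τ_3 = 48.38/4.751 = 10.18 ms.
Total proper time: 0.2699 + τ_2 + 10.18 = 14.59, so τ_2 = 14.59 − 10.45 = 4.138 ms.
γ_2 = 23.24/4.138 = 5.617; β = √(1 − 1/γ²) = √0.9683.

β = 0.984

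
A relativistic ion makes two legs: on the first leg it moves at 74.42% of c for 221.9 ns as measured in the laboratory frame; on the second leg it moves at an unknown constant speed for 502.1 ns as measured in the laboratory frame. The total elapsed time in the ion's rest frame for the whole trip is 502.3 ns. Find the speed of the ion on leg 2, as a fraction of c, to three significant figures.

β = 0.709

Leg 1: β = 0.7442; γ = 1/√(1 − 0.7442²) = 1/√0.4462 = 1.497; τ_1 = 221.9/1.497 = 148.2 ns.
Leg 2: speed unknown; τ_2 = 502.1/γ_2.
Total proper time: 148.2 + τ_2 = 502.3, so τ_2 = 502.3 − 148.2 = 354.1 ns.
γ_2 = 502.1/354.1 = 1.418; β = √(1 − 1/γ²) = √0.5027.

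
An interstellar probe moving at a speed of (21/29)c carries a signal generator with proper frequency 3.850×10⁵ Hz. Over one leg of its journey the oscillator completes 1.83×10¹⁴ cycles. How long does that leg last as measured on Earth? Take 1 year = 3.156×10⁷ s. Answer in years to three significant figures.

γ = 1/√(1 − (21/29)²) = 29/20 = 1.450
Proper time for N cycles: τ = N/f = 1.83×10¹⁴/(3.850×10⁵) = 4.753×10⁸ s = 15.06 years.
Lab-frame duration Δt = γτ = 1.450 × 15.06 = 21.84 years.

Δt = 21.8 years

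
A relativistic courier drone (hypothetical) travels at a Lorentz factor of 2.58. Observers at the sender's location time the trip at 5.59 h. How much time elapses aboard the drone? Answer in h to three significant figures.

γ = 2.58
The interval measured at the sender's location is the dilated one; the clock aboard the drone measures the proper time τ = Δt/γ = 5.59/2.580 h.

τ = 2.17 h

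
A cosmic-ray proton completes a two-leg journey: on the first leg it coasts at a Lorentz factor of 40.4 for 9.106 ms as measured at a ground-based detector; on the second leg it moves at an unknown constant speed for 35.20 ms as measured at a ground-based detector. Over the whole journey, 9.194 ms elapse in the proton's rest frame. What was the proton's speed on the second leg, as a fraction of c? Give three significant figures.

Leg 1: γ = 40.4; τ_1 = 9.106/40.40 = 0.2254 ms.
Leg 2: speed unknown; τ_2 = 35.20/γ_2.
Total proper time: 0.2254 + τ_2 = 9.194, so τ_2 = 9.194 − 0.2254 = 8.969 ms.
γ_2 = 35.20/8.969 = 3.925; β = √(1 − 1/γ²) = √0.9351.

β = 0.967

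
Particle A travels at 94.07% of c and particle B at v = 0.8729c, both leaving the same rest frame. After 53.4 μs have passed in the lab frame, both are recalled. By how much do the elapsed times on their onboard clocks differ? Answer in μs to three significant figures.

|τ_A − τ_B| = 7.94 μs

A: β = 0.9407; γ = 1/√(1 − 0.9407²) = 1/√0.1151 = 2.948; τ_A = 53.4/2.948 = 18.12 μs.
B: γ = 1/√(1 − 0.8729²) = 1/√0.2380 = 2.050; τ_B = 53.4/2.050 = 26.05 μs.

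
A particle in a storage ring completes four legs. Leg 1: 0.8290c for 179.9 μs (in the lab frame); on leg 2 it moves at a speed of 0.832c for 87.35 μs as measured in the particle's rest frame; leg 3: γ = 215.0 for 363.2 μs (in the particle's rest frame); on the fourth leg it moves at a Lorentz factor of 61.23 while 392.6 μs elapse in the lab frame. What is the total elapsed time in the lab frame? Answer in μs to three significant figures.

Leg 1: 179.9 μs is already measured in the lab frame.
Leg 2: γ = 1/√(1 − 0.832²) = 1/√0.3078 = 1.803; Δt_2 = 1.803 × 87.35 = 157.5 μs.
Leg 3: γ = 215.0; Δt_3 = 215.0 × 363.2 = 7.809×10⁴ μs.
Leg 4: 392.6 μs is already measured in the lab frame.
Total: 179.9 + 157.5 + 7.809×10⁴ + 392.6 μs.

Δt = 7.88×10⁴ μs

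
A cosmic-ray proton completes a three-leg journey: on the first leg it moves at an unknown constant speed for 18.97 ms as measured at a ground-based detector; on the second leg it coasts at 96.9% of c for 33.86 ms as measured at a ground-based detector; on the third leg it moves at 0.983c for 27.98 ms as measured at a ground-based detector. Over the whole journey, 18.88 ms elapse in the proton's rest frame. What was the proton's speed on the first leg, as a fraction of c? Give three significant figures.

Leg 1: speed unknown; τ_1 = 18.97/γ_1.
Leg 2: β = 0.969; γ = 1/√(1 − 0.969²) = 1/√0.06104 = 4.048; τ_2 = 33.86/4.048 = 8.365 ms.
Leg 3: γ = 1/√(1 − 0.983²) = 1/√0.03371 = 5.446; τ_3 = 27.98/5.446 = 5.137 ms.
Total proper time: τ_1 + 8.365 + 5.137 = 18.88, so τ_1 = 18.88 − 13.50 = 5.377 ms.
γ_1 = 18.97/5.377 = 3.528; β = √(1 − 1/γ²) = √0.9197.

β = 0.959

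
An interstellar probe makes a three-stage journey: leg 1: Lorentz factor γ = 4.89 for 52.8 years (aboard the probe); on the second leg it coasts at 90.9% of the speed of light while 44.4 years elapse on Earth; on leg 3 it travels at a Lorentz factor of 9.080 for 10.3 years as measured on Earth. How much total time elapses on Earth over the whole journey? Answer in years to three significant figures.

Δt = 313 years

Leg 1: γ = 4.89; Δt_1 = 4.890 × 52.8 = 258.2 years.
Leg 2: 44.4 years is already measured on Earth.
Leg 3: 10.3 years is already measured on Earth.
Total: 258.2 + 44.40 + 10.30 years.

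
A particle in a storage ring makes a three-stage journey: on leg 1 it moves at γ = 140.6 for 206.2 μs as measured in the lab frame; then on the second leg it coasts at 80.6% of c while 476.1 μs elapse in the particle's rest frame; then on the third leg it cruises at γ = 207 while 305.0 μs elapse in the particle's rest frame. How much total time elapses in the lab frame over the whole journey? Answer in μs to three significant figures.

Δt = 6.41×10⁴ μs

Leg 1: 206.2 μs is already measured in the lab frame.
Leg 2: β = 0.806; γ = 1/√(1 − 0.806²) = 1/√0.3504 = 1.689; Δt_2 = 1.689 × 476.1 = 804.3 μs.
Leg 3: γ = 207; Δt_3 = 207.0 × 305.0 = 6.313×10⁴ μs.
Total: 206.2 + 804.3 + 6.313×10⁴ μs.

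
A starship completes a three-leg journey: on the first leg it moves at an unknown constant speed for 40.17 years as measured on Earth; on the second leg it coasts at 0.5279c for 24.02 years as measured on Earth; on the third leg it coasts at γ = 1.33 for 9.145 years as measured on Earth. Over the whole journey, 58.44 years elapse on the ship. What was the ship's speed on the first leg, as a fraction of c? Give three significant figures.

Leg 1: speed unknown; τ_1 = 40.17/γ_1.
Leg 2: γ = 1/√(1 − 0.5279²) = 1/√0.7213 = 1.177; τ_2 = 24.02/1.177 = 20.40 years.
Leg 3: γ = 1.33; τ_3 = 9.145/1.330 = 6.876 years.
Total proper time: τ_1 + 20.40 + 6.876 = 58.44, so τ_1 = 58.44 − 27.28 = 31.16 years.
γ_1 = 40.17/31.16 = 1.289; β = √(1 − 1/γ²) = √0.3981.

β = 0.631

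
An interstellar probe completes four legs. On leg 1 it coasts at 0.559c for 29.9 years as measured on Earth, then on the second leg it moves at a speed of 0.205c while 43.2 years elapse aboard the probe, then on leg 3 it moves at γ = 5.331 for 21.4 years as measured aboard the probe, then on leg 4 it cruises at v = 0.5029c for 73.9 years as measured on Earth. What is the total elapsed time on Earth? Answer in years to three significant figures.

Δt = 262 years

Leg 1: 29.9 years is already measured on Earth.
Leg 2: γ = 1/√(1 − 0.205²) = 1/√0.9580 = 1.022; Δt_2 = 1.022 × 43.2 = 44.14 years.
Leg 3: γ = 5.331; Δt_3 = 5.331 × 21.4 = 114.1 years.
Leg 4: 73.9 years is already measured on Earth.
Total: 29.90 + 44.14 + 114.1 + 73.90 years.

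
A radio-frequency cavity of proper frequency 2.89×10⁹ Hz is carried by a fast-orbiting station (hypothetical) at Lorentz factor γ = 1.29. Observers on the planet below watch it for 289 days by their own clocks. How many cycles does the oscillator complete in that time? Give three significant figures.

N = 5.59×10¹⁶

γ = 1.29
During 289 days of lab time, the oscillator's proper time advances by τ = Δt/γ = 289/1.290 = 224.0 days = 1.936×10⁷ s.
N = f × τ = 2.89×10⁹ × 1.936×10⁷ = 5.594×10¹⁶.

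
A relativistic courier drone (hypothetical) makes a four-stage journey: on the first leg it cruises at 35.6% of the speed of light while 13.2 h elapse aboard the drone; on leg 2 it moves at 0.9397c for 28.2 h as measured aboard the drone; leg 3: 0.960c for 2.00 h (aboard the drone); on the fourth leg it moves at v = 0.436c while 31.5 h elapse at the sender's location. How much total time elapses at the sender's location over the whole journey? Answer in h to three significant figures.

Leg 1: β = 0.356; γ = 1/√(1 − 0.356²) = 1/√0.8733 = 1.070; Δt_1 = 1.070 × 13.2 = 14.13 h.
Leg 2: γ = 1/√(1 − 0.9397²) = 1/√0.1170 = 2.924; Δt_2 = 2.924 × 28.2 = 82.46 h.
Leg 3: γ = 1/√(1 − 0.960²) = 25/7 ≈ 3.571; Δt_3 = 3.571 × 2.00 = 7.143 h.
Leg 4: 31.5 h is already measured at the sender's location.
Total: 14.13 + 82.46 + 7.143 + 31.50 h.

Δt = 135 h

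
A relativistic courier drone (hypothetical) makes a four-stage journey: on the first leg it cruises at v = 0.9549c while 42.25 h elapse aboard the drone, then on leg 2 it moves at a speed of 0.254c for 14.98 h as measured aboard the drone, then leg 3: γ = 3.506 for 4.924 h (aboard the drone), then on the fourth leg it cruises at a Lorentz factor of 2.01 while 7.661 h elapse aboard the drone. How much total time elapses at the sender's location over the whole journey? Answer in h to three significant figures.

Leg 1: γ = 1/√(1 − 0.9549²) = 1/√0.08817 = 3.368; Δt_1 = 3.368 × 42.25 = 142.3 h.
Leg 2: γ = 1/√(1 − 0.254²) = 1/√0.9355 = 1.034; Δt_2 = 1.034 × 14.98 = 15.49 h.
Leg 3: γ = 3.506; Δt_3 = 3.506 × 4.924 = 17.26 h.
Leg 4: γ = 2.01; Δt_4 = 2.010 × 7.661 = 15.40 h.
Total: 142.3 + 15.49 + 17.26 + 15.40 h.

Δt = 190 h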